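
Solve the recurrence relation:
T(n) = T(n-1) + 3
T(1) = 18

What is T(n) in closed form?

Unrolling: T(n) = T(1) + 3·(n-1) = 18 + 3(n-1) = 3n + 15.

Answer: T(n) = 3n + 15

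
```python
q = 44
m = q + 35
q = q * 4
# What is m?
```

Trace:
`q = 44` → q = 44
`m = q + 35` → m = 79
`q = q * 4` → q = 176
So m = 79

Answer: 79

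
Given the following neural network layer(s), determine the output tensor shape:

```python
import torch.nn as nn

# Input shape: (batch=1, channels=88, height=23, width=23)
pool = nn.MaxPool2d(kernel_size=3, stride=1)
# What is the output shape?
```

Input: (1, 88, 23, 23) -> Output: (1, 88, 21, 21)

Answer: (1, 88, 21, 21)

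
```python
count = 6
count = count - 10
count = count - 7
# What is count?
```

Trace:
`count = 6` → count = 6
`count = count - 10` → count = -4
`count = count - 7` → count = -11
So count = -11

Answer: -11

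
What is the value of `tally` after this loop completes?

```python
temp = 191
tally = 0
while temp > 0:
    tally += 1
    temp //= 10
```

Count digits by repeated division by 10
`tally` takes the values: 0 → 1 → 2 → 3

Answer: 3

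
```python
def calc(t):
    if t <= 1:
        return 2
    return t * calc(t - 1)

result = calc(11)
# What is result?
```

calc(11) = 11 * 10 * 9 * 8 * 7 * 6 * 5 * 4 * 3 * 2 * 2 = 79833600

Answer: 79833600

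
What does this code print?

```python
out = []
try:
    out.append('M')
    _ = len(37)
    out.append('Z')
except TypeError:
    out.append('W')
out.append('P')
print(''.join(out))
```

Execution trace: 'M' (try body) → 'W' (except TypeError) → 'P' (after the try/except). Output: MWP

Answer: MWP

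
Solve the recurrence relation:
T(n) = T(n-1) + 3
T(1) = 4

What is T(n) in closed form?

Unrolling: T(n) = T(1) + 3·(n-1) = 4 + 3(n-1) = 3n + 1.

Answer: T(n) = 3n + 1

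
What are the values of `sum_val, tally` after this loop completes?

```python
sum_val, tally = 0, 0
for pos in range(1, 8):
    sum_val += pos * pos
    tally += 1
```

Sum of squares and count
`sum_val, tally` takes the values: (0, 0) → (1, 0) → (1, 1) → (5, 1) → (5, 2) → (14, 2) → (14, 3) → (30, 3) → (30, 4) → (55, 4) → (55, 5) → (91, 5) → (91, 6) → (140, 6) → (140, 7)

Answer: 140, 7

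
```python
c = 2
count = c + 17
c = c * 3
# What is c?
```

Trace:
`c = 2` → c = 2
`count = c + 17` → count = 19
`c = c * 3` → c = 6
So c = 6

Answer: 6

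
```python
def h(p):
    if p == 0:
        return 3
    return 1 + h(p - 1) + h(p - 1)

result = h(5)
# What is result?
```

h(p) = 1 + 2·h(p-1), h(0)=3. Closed form: (3+1)·2^5 - 1 = 127.

Answer: 127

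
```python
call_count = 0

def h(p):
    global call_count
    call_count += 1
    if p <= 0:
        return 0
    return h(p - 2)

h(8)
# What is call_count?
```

Linear recursion stepping by 2: 5 calls from p=8 down to ≤0.

Answer: 5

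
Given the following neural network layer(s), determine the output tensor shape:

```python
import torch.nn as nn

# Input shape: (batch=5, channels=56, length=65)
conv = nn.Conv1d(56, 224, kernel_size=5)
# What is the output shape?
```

Input: (5, 56, 65) -> Output: (5, 224, 61)

Answer: (5, 224, 61)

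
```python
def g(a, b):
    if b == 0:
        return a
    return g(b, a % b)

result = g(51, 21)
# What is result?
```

g(51, 21) -> g(21, 9) -> g(9, 3) -> g(3, 0) -> 3

Answer: 3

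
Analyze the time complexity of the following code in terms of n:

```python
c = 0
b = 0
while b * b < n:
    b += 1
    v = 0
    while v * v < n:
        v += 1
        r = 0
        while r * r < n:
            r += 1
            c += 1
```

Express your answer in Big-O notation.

Each loop level contributes: √n × √n × √n. Multiplying the contributions gives O(n√n).

Answer: O(n√n)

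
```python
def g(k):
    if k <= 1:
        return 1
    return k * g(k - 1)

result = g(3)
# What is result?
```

g(3) = 3 * 2 * 1 = 6

Answer: 6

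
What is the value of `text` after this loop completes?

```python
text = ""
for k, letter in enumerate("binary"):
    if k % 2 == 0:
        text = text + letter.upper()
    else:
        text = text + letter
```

Uppercase even positions in 'binary'
`text` takes the values: "" → "B" → "Bi" → "BiN" → "BiNa" → "BiNaR" → "BiNaRy"

Answer: "BiNaRy"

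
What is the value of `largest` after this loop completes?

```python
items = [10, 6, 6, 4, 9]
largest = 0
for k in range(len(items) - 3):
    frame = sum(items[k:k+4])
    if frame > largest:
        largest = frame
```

Max sum of 4-element window in [10, 6, 6, 4, 9]
`largest` takes the values: 0 → 26

Answer: 26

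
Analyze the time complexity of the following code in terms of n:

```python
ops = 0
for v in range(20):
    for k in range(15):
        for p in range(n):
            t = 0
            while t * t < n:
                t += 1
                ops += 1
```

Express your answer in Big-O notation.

Each loop level contributes: 1 × 1 × n × √n. Multiplying the contributions gives O(n√n).

Answer: O(n√n)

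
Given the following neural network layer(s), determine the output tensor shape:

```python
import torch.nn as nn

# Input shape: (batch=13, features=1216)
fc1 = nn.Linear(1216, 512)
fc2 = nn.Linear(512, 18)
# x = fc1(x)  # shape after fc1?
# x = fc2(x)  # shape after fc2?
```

Input: (13, 1216) -> after fc1: (13, 512) -> Output: (13, 18)

Answer: (13, 18)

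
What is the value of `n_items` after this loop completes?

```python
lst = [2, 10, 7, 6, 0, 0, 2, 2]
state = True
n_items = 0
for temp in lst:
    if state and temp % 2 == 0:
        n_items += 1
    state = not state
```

Count even values at even positions
`n_items` takes the values: 0 → 1 → 2 → 3

Answer: 3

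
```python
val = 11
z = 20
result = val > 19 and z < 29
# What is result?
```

Trace:
`val = 11` → val = 11
`z = 20` → z = 20
`result = val > 19 and z < 29` → result = False
So result = False

Answer: False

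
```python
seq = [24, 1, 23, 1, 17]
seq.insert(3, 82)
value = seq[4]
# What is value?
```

Trace:
`seq = [24, 1, 23, 1, 17]` → seq = [24, 1, 23, 1, 17]
`seq.insert(3, 82)` → seq = [24, 1, 23, 82, 1, 17]
`value = seq[4]` → value = 1
So value = 1

Answer: 1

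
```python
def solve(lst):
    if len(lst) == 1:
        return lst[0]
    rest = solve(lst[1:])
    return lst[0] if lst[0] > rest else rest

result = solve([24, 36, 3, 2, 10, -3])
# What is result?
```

Recursive max over [24, 36, 3, 2, 10, -3] = 36

Answer: 36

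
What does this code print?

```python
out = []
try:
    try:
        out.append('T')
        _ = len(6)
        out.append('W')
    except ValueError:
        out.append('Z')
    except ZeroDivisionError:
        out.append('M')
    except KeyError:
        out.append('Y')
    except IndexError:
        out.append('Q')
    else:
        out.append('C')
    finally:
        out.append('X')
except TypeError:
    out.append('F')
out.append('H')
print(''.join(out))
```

Execution trace: 'T' (try body) → 'X' (finally) → 'F' (outer except TypeError) → 'H' (after the try/except). Output: TXFH

Answer: TXFH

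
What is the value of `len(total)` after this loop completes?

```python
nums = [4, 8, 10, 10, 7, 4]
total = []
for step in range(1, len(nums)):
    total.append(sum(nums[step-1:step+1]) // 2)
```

Number of 2-element averages
`total` takes the values: [] → [6] → [6, 9] → [6, 9, 10] → [6, 9, 10, 8] → [6, 9, 10, 8, 5]
So `len(total)` = 5

Answer: 5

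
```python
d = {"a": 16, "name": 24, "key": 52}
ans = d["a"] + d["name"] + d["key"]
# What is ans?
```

Trace:
`d = {"a": 16, "name": 24, "key": 52}` → d = {'a': 16, 'name': 24, 'key': 52}
`ans = d["a"] + d["name"] + d["key"]` → ans = 92
So ans = 92

Answer: 92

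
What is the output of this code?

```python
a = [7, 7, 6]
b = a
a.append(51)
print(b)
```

Key concept: basic list aliasing.
Step by step:
`a = [7, 7, 6]` → a = [7, 7, 6]
`b = a` → b = [7, 7, 6] (same object as a)
`a.append(51)` → a = [7, 7, 6, 51] (same object as b); b = [7, 7, 6, 51] (same object as a)
`print(b)` → prints [7, 7, 6, 51]

Answer: [7, 7, 6, 51]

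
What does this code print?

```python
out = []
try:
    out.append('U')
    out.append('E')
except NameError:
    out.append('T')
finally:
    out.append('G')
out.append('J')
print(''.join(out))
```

Execution trace: 'U' (try body) → 'E' (try body, no exception) → 'G' (finally) → 'J' (after the try/except). Output: UEGJ

Answer: UEGJ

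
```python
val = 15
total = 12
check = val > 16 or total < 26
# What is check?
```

Trace:
`val = 15` → val = 15
`total = 12` → total = 12
`check = val > 16 or total < 26` → check = True
So check = True

Answer: True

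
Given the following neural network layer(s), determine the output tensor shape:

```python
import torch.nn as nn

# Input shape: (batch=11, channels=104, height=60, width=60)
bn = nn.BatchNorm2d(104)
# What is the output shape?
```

Input: (11, 104, 60, 60) -> Output: (11, 104, 60, 60)

Answer: (11, 104, 60, 60)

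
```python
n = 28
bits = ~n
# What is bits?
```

Trace:
`n = 28` → n = 28
`bits = ~n` → bits = -29
So bits = -29

Answer: -29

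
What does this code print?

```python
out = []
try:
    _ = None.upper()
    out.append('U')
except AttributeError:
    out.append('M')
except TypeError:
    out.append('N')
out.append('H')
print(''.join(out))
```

Execution trace: 'M' (except AttributeError) → 'H' (after the try/except). Output: MH

Answer: MH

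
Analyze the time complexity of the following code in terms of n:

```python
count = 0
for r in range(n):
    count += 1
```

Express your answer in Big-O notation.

Each loop level contributes: n. Multiplying the contributions gives O(n).

Answer: O(n)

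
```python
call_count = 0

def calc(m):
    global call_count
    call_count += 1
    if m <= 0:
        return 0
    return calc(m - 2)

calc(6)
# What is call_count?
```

Linear recursion stepping by 2: 4 calls from m=6 down to ≤0.

Answer: 4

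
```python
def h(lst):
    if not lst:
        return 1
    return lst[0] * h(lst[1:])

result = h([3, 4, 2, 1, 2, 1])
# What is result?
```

Product over [3, 4, 2, 1, 2, 1] = 3 * 4 * 2 * 1 * 2 * 1 = 48

Answer: 48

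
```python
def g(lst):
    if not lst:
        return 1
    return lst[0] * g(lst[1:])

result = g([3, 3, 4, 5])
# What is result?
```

Product over [3, 3, 4, 5] = 3 * 3 * 4 * 5 = 180

Answer: 180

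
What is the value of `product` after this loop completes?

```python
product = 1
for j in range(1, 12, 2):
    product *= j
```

Product of 1, 3, 5, ... up to 11
`product` takes the values: 1 → 3 → 15 → 105 → 945 → 10395

Answer: 10395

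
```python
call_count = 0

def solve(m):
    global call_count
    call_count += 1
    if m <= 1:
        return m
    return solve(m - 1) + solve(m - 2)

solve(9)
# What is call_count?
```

Calls(m) = 1 + Calls(m-1) + Calls(m-2); Calls(0)=Calls(1)=1. For m=9 this gives 109.

Answer: 109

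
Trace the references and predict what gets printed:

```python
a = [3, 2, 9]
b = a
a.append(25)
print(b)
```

Key concept: basic list aliasing.
Step by step:
`a = [3, 2, 9]` → a = [3, 2, 9]
`b = a` → b = [3, 2, 9] (same object as a)
`a.append(25)` → a = [3, 2, 9, 25] (same object as b); b = [3, 2, 9, 25] (same object as a)
`print(b)` → prints [3, 2, 9, 25]

Answer: [3, 2, 9, 25]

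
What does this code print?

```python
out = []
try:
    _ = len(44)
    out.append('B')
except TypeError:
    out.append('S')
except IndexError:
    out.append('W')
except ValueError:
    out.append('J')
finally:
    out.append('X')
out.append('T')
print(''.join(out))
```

Execution trace: 'S' (except TypeError) → 'X' (finally) → 'T' (after the try/except). Output: SXT

Answer: SXT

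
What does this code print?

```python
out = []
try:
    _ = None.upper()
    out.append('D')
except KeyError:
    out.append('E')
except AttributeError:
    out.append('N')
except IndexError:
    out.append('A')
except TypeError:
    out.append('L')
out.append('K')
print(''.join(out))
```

Execution trace: 'N' (except AttributeError) → 'K' (after the try/except). Output: NK

Answer: NK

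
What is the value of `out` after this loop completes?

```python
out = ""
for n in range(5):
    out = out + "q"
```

Repeat 'q' 5 times
`out` takes the values: "" → "q" → "qq" → "qqq" → "qqqq" → "qqqqq"

Answer: "qqqqq"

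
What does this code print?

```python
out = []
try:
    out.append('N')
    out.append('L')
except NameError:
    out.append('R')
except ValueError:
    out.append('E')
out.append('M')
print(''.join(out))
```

Execution trace: 'N' (try body) → 'L' (try body, no exception) → 'M' (after the try/except). Output: NLM

Answer: NLM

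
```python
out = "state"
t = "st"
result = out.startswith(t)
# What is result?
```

Trace:
`out = "state"` → out = 'state'
`t = "st"` → t = 'st'
`result = out.startswith(t)` → result = True
So result = True

Answer: True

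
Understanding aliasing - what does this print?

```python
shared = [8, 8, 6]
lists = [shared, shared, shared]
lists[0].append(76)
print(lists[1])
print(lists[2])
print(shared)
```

Key concept: list of same reference.
Step by step:
`shared = [8, 8, 6]` → shared = [8, 8, 6]
`lists = [shared, shared, shared]` → lists = [[8, 8, 6], [8, 8, 6], [8, 8, 6]]
`lists[0].append(76)` → shared = [8, 8, 6, 76]; lists = [[8, 8, 6, 76], [8, 8, 6, 76], [8, 8, 6, 76]]
`print(lists[1])` → prints [8, 8, 6, 76]
`print(lists[2])` → prints [8, 8, 6, 76]
`print(shared)` → prints [8, 8, 6, 76]

Answer:
[8, 8, 6, 76]
[8, 8, 6, 76]
[8, 8, 6, 76]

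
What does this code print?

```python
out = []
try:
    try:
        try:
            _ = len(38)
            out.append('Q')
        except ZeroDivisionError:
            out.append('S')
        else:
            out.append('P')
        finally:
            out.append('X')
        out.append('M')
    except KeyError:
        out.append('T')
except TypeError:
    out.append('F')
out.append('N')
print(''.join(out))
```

Execution trace: 'X' (inner finally) → 'F' (outer except TypeError) → 'N' (after the try/except). Output: XFN

Answer: XFN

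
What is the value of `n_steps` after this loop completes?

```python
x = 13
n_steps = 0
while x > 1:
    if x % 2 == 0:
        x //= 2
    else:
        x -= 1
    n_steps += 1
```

Steps to reduce 13 to 1
`n_steps` takes the values: 0 → 1 → 2 → 3 → 4 → 5

Answer: 5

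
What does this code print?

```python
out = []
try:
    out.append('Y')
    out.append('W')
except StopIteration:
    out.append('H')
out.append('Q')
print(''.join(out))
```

Execution trace: 'Y' (try body) → 'W' (try body, no exception) → 'Q' (after the try/except). Output: YWQ

Answer: YWQ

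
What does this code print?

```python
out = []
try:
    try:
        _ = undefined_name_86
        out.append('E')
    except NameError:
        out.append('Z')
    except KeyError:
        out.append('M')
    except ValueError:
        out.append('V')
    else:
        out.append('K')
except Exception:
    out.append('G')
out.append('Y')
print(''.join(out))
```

Execution trace: 'Z' (inner except NameError) → 'Y' (after the try/except). Output: ZY

Answer: ZY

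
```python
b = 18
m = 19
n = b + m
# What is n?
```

Trace:
`b = 18` → b = 18
`m = 19` → m = 19
`n = b + m` → n = 37
So n = 37

Answer: 37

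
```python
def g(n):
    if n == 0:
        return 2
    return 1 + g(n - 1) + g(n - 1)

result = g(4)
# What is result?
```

g(n) = 1 + 2·g(n-1), g(0)=2. Closed form: (2+1)·2^4 - 1 = 47.

Answer: 47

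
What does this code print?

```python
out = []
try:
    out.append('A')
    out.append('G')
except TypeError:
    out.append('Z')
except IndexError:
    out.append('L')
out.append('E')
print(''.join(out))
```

Execution trace: 'A' (try body) → 'G' (try body, no exception) → 'E' (after the try/except). Output: AGE

Answer: AGE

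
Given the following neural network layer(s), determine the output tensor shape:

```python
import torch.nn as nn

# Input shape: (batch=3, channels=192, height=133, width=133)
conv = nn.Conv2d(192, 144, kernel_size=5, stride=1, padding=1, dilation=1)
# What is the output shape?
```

Input: (3, 192, 133, 133) -> Output: (3, 144, 131, 131)

Answer: (3, 144, 131, 131)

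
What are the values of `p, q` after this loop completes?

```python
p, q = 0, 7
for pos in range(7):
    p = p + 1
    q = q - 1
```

p goes 0→7, q goes 7→0
`p, q` takes the values: (0, 7) → (1, 7) → (1, 6) → (2, 6) → (2, 5) → (3, 5) → (3, 4) → (4, 4) → (4, 3) → (5, 3) → (5, 2) → (6, 2) → (6, 1) → (7, 1) → (7, 0)

Answer: 7, 0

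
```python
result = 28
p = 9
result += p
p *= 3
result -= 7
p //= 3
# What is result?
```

Trace:
`result = 28` → result = 28
`p = 9` → p = 9
`result += p` → result = 37
`p *= 3` → p = 27
`result -= 7` → result = 30
`p //= 3` → p = 9
So result = 30

Answer: 30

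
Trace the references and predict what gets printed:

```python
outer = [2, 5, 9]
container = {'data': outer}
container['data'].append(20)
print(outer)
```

Key concept: dict holds reference to list.
Step by step:
`outer = [2, 5, 9]` → outer = [2, 5, 9]
`container = {'data': outer}` → container = {'data': [2, 5, 9]}
`container['data'].append(20)` → outer = [2, 5, 9, 20]; container = {'data': [2, 5, 9, 20]}
`print(outer)` → prints [2, 5, 9, 20]

Answer: [2, 5, 9, 20]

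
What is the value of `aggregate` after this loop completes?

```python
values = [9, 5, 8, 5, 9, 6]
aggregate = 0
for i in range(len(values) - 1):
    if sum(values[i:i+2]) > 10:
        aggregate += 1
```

Count windows with sum > 10
`aggregate` takes the values: 0 → 1 → 2 → 3 → 4 → 5

Answer: 5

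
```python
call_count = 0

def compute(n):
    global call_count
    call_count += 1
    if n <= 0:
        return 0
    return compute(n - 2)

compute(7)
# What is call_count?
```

Linear recursion stepping by 2: 5 calls from n=7 down to ≤0.

Answer: 5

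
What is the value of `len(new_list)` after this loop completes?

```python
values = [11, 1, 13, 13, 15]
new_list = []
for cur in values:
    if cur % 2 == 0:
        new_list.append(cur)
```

Count even numbers in [11, 1, 13, 13, 15]
`new_list` takes the values: []
So `len(new_list)` = 0

Answer: 0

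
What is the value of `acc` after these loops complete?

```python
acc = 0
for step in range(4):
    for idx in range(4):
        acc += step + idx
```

Sum of all step+idx for step,idx in 4x4
`acc` takes the values: 0 → 1 → 3 → 6 → 7 → 9 → 12 → 16 → 18 → 21 → 25 → 30 → 33 → 37 → 42 → 48

Answer: 48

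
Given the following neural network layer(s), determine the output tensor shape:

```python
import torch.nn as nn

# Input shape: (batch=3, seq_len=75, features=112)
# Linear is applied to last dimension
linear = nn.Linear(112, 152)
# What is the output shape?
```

Input: (3, 75, 112) -> Output: (3, 75, 152)

Answer: (3, 75, 152)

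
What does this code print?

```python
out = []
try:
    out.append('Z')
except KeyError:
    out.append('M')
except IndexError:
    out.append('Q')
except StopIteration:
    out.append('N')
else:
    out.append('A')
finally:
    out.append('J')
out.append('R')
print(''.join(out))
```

Execution trace: 'Z' (try body, no exception) → 'A' (else) → 'J' (finally) → 'R' (after the try/except). Output: ZAJR

Answer: ZAJR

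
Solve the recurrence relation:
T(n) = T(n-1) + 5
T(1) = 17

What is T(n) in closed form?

Unrolling: T(n) = T(1) + 5·(n-1) = 17 + 5(n-1) = 5n + 12.

Answer: T(n) = 5n + 12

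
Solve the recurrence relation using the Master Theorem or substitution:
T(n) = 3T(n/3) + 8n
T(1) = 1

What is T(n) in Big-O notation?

By Master Theorem: a=3, b=3, f(n)=8n. Since log_3(3) = 1 and f(n) = Θ(n^1), Case 2 applies. T(n) = O(n log n).

Answer: O(n log n)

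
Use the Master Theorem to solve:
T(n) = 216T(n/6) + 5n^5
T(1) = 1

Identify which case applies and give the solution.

a=216, b=6, f(n)=5n^5. log_6(216) = 3. Since c=5 > 3 and the regularity condition holds (216(n/6)^5 = (216/6^5)n^5 with 216/6^5 < 1), Case 3 applies: T(n) = Θ(f(n)) = O(n^5).

Answer: O(n^5) - Case 3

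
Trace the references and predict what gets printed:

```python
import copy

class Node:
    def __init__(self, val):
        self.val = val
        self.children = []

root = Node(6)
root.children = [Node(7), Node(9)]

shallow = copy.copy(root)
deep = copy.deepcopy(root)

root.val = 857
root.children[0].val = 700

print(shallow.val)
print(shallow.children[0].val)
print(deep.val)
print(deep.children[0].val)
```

Key concept: deep copy with custom objects.
Step by step:
`root = Node(6)` → root = Node(val=6, children=[])
`root.children = [Node(7), Node(9)]` → root = Node(val=6, children=[Node(val=7, children=[]), Node(val=9, children=[])])
`shallow = copy.copy(root)` → shallow = Node(val=6, children=[Node(val=7, children=[]), Node(val=9, children=[])])
`deep = copy.deepcopy(root)` → deep = Node(val=6, children=[Node(val=7, children=[]), Node(val=9, children=[])])
`root.val = 857` → root = Node(val=857, children=[Node(val=7, children=[]), Node(val=9, children=[])])
`root.children[0].val = 700` → root = Node(val=857, children=[Node(val=700, children=[]), Node(val=9, children=[])]); shallow = Node(val=6, children=[Node(val=700, children=[]), Node(val=9, children=[])])
`print(shallow.val)` → prints 6
`print(shallow.children[0].val)` → prints 700
`print(deep.val)` → prints 6
`print(deep.children[0].val)` → prints 7

Answer:
6
700
6
7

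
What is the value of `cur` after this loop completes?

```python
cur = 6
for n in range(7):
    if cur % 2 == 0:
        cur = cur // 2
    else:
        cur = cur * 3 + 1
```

Collatz-style transformation from 6
`cur` takes the values: 6 → 3 → 10 → 5 → 16 → 8 → 4 → 2

Answer: 2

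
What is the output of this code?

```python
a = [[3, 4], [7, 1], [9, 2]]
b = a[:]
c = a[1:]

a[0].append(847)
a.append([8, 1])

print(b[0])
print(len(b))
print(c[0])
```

Key concept: slice with nested mutation.
Step by step:
`a = [[3, 4], [7, 1], [9, 2]]` → a = [[3, 4], [7, 1], [9, 2]]
`b = a[:]` → b = [[3, 4], [7, 1], [9, 2]]
`c = a[1:]` → c = [[7, 1], [9, 2]]
`a[0].append(847)` → a = [[3, 4, 847], [7, 1], [9, 2]]; b = [[3, 4, 847], [7, 1], [9, 2]]
`a.append([8, 1])` → a = [[3, 4, 847], [7, 1], [9, 2], [8, 1]]
`print(b[0])` → prints [3, 4, 847]
`print(len(b))` → prints 3
`print(c[0])` → prints [7, 1]

Answer:
[3, 4, 847]
3
[7, 1]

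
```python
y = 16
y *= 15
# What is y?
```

Trace:
`y = 16` → y = 16
`y *= 15` → y = 240
So y = 240

Answer: 240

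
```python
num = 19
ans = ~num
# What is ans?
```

Trace:
`num = 19` → num = 19
`ans = ~num` → ans = -20
So ans = -20

Answer: -20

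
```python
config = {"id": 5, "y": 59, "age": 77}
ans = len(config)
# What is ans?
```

Trace:
`config = {"id": 5, "y": 59, "age": 77}` → config = {'id': 5, 'y': 59, 'age': 77}
`ans = len(config)` → ans = 3
So ans = 3

Answer: 3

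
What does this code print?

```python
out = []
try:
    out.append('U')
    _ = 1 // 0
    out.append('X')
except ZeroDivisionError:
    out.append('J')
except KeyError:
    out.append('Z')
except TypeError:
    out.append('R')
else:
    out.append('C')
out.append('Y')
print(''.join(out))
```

Execution trace: 'U' (try body) → 'J' (except ZeroDivisionError) → 'Y' (after the try/except). Output: UJY

Answer: UJY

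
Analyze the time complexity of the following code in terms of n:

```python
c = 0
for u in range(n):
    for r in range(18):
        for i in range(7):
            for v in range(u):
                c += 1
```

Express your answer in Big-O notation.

Each loop level contributes: n × 1 × 1 × n. Multiplying the contributions gives O(n^2).

Answer: O(n^2)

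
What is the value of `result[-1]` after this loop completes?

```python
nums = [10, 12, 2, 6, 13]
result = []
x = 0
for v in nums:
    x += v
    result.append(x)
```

Cumulative sum ends at 43
`result` takes the values: [] → [10] → [10, 22] → [10, 22, 24] → [10, 22, 24, 30] → [10, 22, 24, 30, 43]
So `result[-1]` = 43

Answer: 43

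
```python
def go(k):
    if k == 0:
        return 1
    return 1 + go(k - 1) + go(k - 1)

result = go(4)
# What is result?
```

go(k) = 1 + 2·go(k-1), go(0)=1. Closed form: (1+1)·2^4 - 1 = 31.

Answer: 31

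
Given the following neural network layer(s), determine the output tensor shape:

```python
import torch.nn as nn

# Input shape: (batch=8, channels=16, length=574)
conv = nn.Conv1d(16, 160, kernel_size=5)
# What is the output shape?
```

Input: (8, 16, 574) -> Output: (8, 160, 570)

Answer: (8, 160, 570)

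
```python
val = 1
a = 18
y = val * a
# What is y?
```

Trace:
`val = 1` → val = 1
`a = 18` → a = 18
`y = val * a` → y = 18
So y = 18

Answer: 18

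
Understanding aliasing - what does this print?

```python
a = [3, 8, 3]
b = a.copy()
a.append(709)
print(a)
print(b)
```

Key concept: list.copy() creates independent copy.
Step by step:
`a = [3, 8, 3]` → a = [3, 8, 3]
`b = a.copy()` → b = [3, 8, 3]
`a.append(709)` → a = [3, 8, 3, 709]
`print(a)` → prints [3, 8, 3, 709]
`print(b)` → prints [3, 8, 3]

Answer:
[3, 8, 3, 709]
[3, 8, 3]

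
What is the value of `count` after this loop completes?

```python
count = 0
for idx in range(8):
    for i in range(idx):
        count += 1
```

Triangle number: 0+1+2+...+7
`count` takes the values: 0 → 1 → 2 → 3 → 4 → 5 → 6 → 7 → 8 → 9 → 10 → 11 → 12 → 13 → 14 → 15 → 16 → 17 → 18 → 19 → 20 → 21 → 22 → 23 → 24 → 25 → 26 → 27 → 28

Answer: 28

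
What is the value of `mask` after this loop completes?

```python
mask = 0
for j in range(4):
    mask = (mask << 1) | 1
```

Build 4 consecutive 1-bits: 0b1111
`mask` takes the values: 0 → 1 → 3 → 7 → 15

Answer: 15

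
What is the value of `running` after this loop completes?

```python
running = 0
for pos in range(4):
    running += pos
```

Sum of 0 to 3 = 6
`running` takes the values: 0 → 1 → 3 → 6

Answer: 6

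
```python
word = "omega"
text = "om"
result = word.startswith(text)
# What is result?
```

Trace:
`word = "omega"` → word = 'omega'
`text = "om"` → text = 'om'
`result = word.startswith(text)` → result = True
So result = True

Answer: True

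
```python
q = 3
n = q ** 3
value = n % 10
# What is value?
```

Trace:
`q = 3` → q = 3
`n = q ** 3` → n = 27
`value = n % 10` → value = 7
So value = 7

Answer: 7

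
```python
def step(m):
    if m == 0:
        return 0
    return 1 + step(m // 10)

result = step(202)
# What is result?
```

Count of digits of 202: 3

Answer: 3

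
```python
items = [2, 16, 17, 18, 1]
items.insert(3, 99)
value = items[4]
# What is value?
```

Trace:
`items = [2, 16, 17, 18, 1]` → items = [2, 16, 17, 18, 1]
`items.insert(3, 99)` → items = [2, 16, 17, 99, 18, 1]
`value = items[4]` → value = 18
So value = 18

Answer: 18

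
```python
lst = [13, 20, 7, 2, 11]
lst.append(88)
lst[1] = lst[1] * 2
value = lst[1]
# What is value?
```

Trace:
`lst = [13, 20, 7, 2, 11]` → lst = [13, 20, 7, 2, 11]
`lst.append(88)` → lst = [13, 20, 7, 2, 11, 88]
`lst[1] = lst[1] * 2` → lst = [13, 40, 7, 2, 11, 88]
`value = lst[1]` → value = 40
So value = 40

Answer: 40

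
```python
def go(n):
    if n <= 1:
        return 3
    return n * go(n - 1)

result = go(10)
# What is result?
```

go(10) = 10 * 9 * 8 * 7 * 6 * 5 * 4 * 3 * 2 * 3 = 10886400

Answer: 10886400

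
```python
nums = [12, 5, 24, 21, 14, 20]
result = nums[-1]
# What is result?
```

Trace:
`nums = [12, 5, 24, 21, 14, 20]` → nums = [12, 5, 24, 21, 14, 20]
`result = nums[-1]` → result = 20
So result = 20

Answer: 20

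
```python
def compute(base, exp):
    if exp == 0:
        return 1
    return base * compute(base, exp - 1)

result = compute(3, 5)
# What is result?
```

compute(3, 5) = 3 * 3 * 3 * 3 * 3 = 243

Answer: 243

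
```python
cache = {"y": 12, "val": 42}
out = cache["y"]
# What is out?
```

Trace:
`cache = {"y": 12, "val": 42}` → cache = {'y': 12, 'val': 42}
`out = cache["y"]` → out = 12
So out = 12

Answer: 12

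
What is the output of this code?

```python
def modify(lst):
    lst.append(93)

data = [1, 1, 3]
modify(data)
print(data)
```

Key concept: function modifies passed list.
Step by step:
`data = [1, 1, 3]` → data = [1, 1, 3]
`modify(data)` → data = [1, 1, 3, 93]
`print(data)` → prints [1, 1, 3, 93]

Answer: [1, 1, 3, 93]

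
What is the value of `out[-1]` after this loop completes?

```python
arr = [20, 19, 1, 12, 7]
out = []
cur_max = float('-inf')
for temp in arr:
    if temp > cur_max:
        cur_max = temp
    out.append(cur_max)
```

Running max ends at 20
`out` takes the values: [] → [20] → [20, 20] → [20, 20, 20] → [20, 20, 20, 20] → [20, 20, 20, 20, 20]
So `out[-1]` = 20

Answer: 20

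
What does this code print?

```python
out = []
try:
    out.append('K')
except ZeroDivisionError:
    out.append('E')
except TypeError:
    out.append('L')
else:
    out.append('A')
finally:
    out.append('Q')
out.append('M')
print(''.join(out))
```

Execution trace: 'K' (try body, no exception) → 'A' (else) → 'Q' (finally) → 'M' (after the try/except). Output: KAQM

Answer: KAQM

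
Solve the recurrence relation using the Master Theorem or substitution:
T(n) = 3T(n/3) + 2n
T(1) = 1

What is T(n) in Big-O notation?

By Master Theorem: a=3, b=3, f(n)=2n. Since log_3(3) = 1 and f(n) = Θ(n^1), Case 2 applies. T(n) = O(n log n).

Answer: O(n log n)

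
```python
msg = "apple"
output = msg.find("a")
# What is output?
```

Trace:
`msg = "apple"` → msg = 'apple'
`output = msg.find("a")` → output = 0
So output = 0

Answer: 0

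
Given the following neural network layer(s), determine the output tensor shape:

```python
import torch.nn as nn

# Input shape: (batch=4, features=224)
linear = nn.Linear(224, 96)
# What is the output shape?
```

Input: (4, 224) -> Output: (4, 96)

Answer: (4, 96)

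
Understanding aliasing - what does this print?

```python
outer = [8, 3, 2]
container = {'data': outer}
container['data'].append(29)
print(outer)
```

Key concept: dict holds reference to list.
Step by step:
`outer = [8, 3, 2]` → outer = [8, 3, 2]
`container = {'data': outer}` → container = {'data': [8, 3, 2]}
`container['data'].append(29)` → outer = [8, 3, 2, 29]; container = {'data': [8, 3, 2, 29]}
`print(outer)` → prints [8, 3, 2, 29]

Answer: [8, 3, 2, 29]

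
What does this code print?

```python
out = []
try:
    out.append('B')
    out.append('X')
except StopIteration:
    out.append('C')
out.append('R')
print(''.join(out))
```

Execution trace: 'B' (try body) → 'X' (try body, no exception) → 'R' (after the try/except). Output: BXR

Answer: BXR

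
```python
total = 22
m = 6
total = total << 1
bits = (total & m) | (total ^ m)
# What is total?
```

Trace:
`total = 22` → total = 22
`m = 6` → m = 6
`total = total << 1` → total = 44
`bits = (total & m) | (total ^ m)` → bits = 46
So total = 44

Answer: 44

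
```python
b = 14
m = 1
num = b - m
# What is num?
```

Trace:
`b = 14` → b = 14
`m = 1` → m = 1
`num = b - m` → num = 13
So num = 13

Answer: 13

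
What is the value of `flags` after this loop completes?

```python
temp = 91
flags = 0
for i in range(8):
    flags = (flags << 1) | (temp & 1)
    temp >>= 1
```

Reverse lowest 8 bits of 91
`flags` takes the values: 0 → 1 → 3 → 6 → 13 → 27 → 54 → 109 → 218

Answer: 218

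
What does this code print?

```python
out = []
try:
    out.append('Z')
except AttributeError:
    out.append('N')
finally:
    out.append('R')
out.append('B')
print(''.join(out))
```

Execution trace: 'Z' (try body, no exception) → 'R' (finally) → 'B' (after the try/except). Output: ZRB

Answer: ZRB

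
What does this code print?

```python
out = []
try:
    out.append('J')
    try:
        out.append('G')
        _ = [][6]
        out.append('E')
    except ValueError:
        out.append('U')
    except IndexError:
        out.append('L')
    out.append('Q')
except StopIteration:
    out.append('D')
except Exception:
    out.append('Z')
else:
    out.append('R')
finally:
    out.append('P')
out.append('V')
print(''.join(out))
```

Execution trace: 'J' (try body) → 'G' (inner try body) → 'L' (inner except IndexError) → 'Q' (try body, no exception) → 'R' (else) → 'P' (finally) → 'V' (after the try/except). Output: JGLQRPV

Answer: JGLQRPV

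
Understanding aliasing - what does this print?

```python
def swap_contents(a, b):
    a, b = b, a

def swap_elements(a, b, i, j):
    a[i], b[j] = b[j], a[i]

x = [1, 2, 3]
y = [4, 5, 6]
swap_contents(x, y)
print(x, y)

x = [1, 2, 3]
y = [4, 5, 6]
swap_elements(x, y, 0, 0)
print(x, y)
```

Key concept: parameter rebinding vs mutation.
Step by step:
`x = [1, 2, 3]` → x = [1, 2, 3]
`y = [4, 5, 6]` → y = [4, 5, 6]
`swap_contents(x, y)` → no visible change to tracked variables
`print(x, y)` → prints [1, 2, 3] [4, 5, 6]
`x = [1, 2, 3]` → x = [1, 2, 3]
`y = [4, 5, 6]` → y = [4, 5, 6]
`swap_elements(x, y, 0, 0)` → x = [4, 2, 3]; y = [1, 5, 6]
`print(x, y)` → prints [4, 2, 3] [1, 5, 6]

Answer:
[1, 2, 3] [4, 5, 6]
[4, 2, 3] [1, 5, 6]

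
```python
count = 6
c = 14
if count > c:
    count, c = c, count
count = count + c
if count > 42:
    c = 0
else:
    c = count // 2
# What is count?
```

Trace:
`count = 6` → count = 6
`c = 14` → c = 14
`if count > c: ...` → count > c is False → no variable changes
`count = count + c` → count = 20
`if count > 42: ...` → count > 42 is False, take else branch → c = 10
So count = 20

Answer: 20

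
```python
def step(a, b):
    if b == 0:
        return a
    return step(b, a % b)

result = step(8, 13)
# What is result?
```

step(8, 13) -> step(13, 8) -> step(8, 5) -> step(5, 3) -> step(3, 2) -> step(2, 1) -> step(1, 0) -> 1

Answer: 1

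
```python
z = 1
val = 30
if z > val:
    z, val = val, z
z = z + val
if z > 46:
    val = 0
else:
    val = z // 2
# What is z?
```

Trace:
`z = 1` → z = 1
`val = 30` → val = 30
`if z > val: ...` → z > val is False → no variable changes
`z = z + val` → z = 31
`if z > 46: ...` → z > 46 is False, take else branch → val = 15
So z = 31

Answer: 31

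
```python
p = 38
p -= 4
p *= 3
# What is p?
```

Trace:
`p = 38` → p = 38
`p -= 4` → p = 34
`p *= 3` → p = 102
So p = 102

Answer: 102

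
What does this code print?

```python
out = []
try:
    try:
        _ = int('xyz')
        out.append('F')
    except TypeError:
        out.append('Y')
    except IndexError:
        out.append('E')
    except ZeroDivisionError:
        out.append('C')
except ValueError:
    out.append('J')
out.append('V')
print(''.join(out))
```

Execution trace: 'J' (outer except ValueError) → 'V' (after the try/except). Output: JV

Answer: JV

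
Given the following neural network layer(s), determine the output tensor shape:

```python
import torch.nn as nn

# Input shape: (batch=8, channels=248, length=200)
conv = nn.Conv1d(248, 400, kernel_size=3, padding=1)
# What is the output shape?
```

Input: (8, 248, 200) -> Output: (8, 400, 200)

Answer: (8, 400, 200)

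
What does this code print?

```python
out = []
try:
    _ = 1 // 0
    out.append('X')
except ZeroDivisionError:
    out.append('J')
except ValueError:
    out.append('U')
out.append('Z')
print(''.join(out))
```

Execution trace: 'J' (except ZeroDivisionError) → 'Z' (after the try/except). Output: JZ

Answer: JZ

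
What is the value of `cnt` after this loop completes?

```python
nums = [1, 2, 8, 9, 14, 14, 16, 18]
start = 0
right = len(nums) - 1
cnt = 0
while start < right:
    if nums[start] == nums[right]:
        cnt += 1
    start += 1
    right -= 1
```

Count matching pairs from ends
`cnt` takes the values: 0

Answer: 0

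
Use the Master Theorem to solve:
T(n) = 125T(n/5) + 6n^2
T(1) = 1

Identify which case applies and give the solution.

a=125, b=5, f(n)=6n^2. log_5(125) = 3. Since c=2 < 3, Case 1 applies: T(n) = Θ(n^log_b(a)) = O(n^3).

Answer: O(n^3) - Case 1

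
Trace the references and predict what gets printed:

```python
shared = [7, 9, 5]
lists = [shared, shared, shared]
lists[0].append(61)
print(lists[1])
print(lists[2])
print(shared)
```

Key concept: list of same reference.
Step by step:
`shared = [7, 9, 5]` → shared = [7, 9, 5]
`lists = [shared, shared, shared]` → lists = [[7, 9, 5], [7, 9, 5], [7, 9, 5]]
`lists[0].append(61)` → shared = [7, 9, 5, 61]; lists = [[7, 9, 5, 61], [7, 9, 5, 61], [7, 9, 5, 61]]
`print(lists[1])` → prints [7, 9, 5, 61]
`print(lists[2])` → prints [7, 9, 5, 61]
`print(shared)` → prints [7, 9, 5, 61]

Answer:
[7, 9, 5, 61]
[7, 9, 5, 61]
[7, 9, 5, 61]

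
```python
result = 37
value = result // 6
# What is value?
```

Trace:
`result = 37` → result = 37
`value = result // 6` → value = 6
So value = 6

Answer: 6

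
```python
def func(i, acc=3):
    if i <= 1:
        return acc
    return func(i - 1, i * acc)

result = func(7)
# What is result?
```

Accumulator trace (n, acc): (7, 3) -> (6, 21) -> (5, 126) -> (4, 630) -> (3, 2520) -> (2, 7560) -> (1, 15120) -> return 15120

Answer: 15120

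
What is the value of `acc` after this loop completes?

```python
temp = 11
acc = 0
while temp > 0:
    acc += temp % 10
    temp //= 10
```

Sum digits of 11
`acc` takes the values: 0 → 1 → 2

Answer: 2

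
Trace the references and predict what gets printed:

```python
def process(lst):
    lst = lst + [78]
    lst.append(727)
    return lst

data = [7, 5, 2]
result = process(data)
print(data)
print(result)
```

Key concept: rebinding parameter vs mutation.
Step by step:
`data = [7, 5, 2]` → data = [7, 5, 2]
`result = process(data)` → result = [7, 5, 2, 78, 727]
`print(data)` → prints [7, 5, 2]
`print(result)` → prints [7, 5, 2, 78, 727]

Answer:
[7, 5, 2]
[7, 5, 2, 78, 727]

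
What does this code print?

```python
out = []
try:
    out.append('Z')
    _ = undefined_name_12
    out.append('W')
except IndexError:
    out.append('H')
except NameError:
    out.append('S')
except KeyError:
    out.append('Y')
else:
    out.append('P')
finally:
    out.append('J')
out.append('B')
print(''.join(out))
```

Execution trace: 'Z' (try body) → 'S' (except NameError) → 'J' (finally) → 'B' (after the try/except). Output: ZSJB

Answer: ZSJB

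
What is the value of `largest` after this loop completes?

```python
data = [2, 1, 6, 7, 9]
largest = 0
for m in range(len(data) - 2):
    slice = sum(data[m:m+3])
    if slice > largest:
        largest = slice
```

Max sum of 3-element window in [2, 1, 6, 7, 9]
`largest` takes the values: 0 → 9 → 14 → 22

Answer: 22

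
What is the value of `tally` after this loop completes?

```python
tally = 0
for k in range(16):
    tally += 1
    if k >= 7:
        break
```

Loop breaks when k reaches 7, tally is 8
`tally` takes the values: 0 → 1 → 2 → 3 → 4 → 5 → 6 → 7 → 8

Answer: 8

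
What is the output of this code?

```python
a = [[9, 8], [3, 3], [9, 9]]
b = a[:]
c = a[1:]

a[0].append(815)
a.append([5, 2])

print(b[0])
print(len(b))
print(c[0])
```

Key concept: slice with nested mutation.
Step by step:
`a = [[9, 8], [3, 3], [9, 9]]` → a = [[9, 8], [3, 3], [9, 9]]
`b = a[:]` → b = [[9, 8], [3, 3], [9, 9]]
`c = a[1:]` → c = [[3, 3], [9, 9]]
`a[0].append(815)` → a = [[9, 8, 815], [3, 3], [9, 9]]; b = [[9, 8, 815], [3, 3], [9, 9]]
`a.append([5, 2])` → a = [[9, 8, 815], [3, 3], [9, 9], [5, 2]]
`print(b[0])` → prints [9, 8, 815]
`print(len(b))` → prints 3
`print(c[0])` → prints [3, 3]

Answer:
[9, 8, 815]
3
[3, 3]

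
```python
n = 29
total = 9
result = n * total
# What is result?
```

Trace:
`n = 29` → n = 29
`total = 9` → total = 9
`result = n * total` → result = 261
So result = 261

Answer: 261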